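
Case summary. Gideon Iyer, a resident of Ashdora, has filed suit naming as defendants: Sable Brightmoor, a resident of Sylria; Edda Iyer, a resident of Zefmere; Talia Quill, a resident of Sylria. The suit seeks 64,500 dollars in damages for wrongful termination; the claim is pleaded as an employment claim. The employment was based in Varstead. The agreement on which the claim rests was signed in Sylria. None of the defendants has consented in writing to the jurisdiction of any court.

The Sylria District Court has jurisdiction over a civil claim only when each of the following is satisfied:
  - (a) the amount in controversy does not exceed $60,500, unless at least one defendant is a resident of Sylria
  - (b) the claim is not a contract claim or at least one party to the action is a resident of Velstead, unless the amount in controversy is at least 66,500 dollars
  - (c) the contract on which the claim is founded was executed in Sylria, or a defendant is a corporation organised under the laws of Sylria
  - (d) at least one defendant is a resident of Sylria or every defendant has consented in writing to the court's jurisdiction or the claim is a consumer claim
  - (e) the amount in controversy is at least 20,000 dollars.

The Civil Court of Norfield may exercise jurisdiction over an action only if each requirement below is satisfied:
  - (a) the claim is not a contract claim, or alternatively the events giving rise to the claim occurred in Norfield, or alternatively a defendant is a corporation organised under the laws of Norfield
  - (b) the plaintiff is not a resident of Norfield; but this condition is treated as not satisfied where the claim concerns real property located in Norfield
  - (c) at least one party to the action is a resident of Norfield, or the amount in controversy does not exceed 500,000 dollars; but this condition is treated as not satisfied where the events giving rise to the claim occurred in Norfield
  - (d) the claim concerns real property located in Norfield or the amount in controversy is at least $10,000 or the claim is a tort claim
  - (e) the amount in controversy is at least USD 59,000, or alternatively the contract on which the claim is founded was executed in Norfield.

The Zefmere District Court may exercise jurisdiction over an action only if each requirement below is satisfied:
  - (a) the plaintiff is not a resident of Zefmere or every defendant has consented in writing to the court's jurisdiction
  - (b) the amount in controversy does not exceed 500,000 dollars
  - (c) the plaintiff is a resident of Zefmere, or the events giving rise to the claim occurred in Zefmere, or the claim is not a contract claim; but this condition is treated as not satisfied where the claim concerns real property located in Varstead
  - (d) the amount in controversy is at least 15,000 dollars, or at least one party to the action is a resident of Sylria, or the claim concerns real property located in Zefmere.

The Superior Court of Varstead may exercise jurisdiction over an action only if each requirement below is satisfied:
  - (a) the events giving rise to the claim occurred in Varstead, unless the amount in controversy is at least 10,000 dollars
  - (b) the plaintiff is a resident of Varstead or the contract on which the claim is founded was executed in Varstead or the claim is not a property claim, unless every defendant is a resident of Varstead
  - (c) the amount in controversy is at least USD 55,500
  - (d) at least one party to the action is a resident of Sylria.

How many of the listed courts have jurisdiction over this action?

The Sylria District Court:
  (a) The amount in controversy is $64,500, above the USD 60,500 ceiling. The proviso rescues it, though: Sable Brightmoor resides in Sylria. Condition met.
  (b) The claim is an employment claim, not a contract claim, so this disjunct is met. Satisfied.
  (c) The contract was executed in Sylria — that alternative is enough. Condition met.
  (d) Sable Brightmoor resides in Sylria, so one alternative holds. Condition met.
  (e) The amount in controversy is USD 64,500, which meets the $20,000 floor. Satisfied.
  → Every requirement is satisfied — jurisdiction.
The Civil Court of Norfield:
  (a) The claim is an employment claim, not a contract claim, so this disjunct is met. Met.
  (b) The plaintiff resides in Ashdora, which is not Norfield. The carve-out does not apply: the claim does not concern real property. Met.
  (c) The amount in controversy is $64,500, within the $500,000 ceiling, so this disjunct is met. And the carve-out is inapplicable — the operative events occurred in Varstead, not Norfield. Condition met.
  (d) The amount in controversy is 64,500 dollars, which meets the $10,000 floor, which satisfies one of the alternatives. Satisfied.
  (e) The amount in controversy is $64,500, which meets the 59,000 dollars floor, which satisfies one of the alternatives. Met.
  → The court has jurisdiction.
The Zefmere District Court:
  (a) The plaintiff resides in Ashdora, which is not Zefmere, which satisfies one of the alternatives. Condition met.
  (b) The amount in controversy is $64,500, within the $500,000 ceiling. Met.
  (c) The claim is an employment claim, not a contract claim, which satisfies one of the alternatives. And the carve-out is inapplicable — the claim does not concern real property. Met.
  (d) The amount in controversy is USD 64,500, which meets the $15,000 floor — that alternative is enough. Condition met.
  → Jurisdiction lies.
The Superior Court of Varstead:
  (a) The operative events occurred in Varstead. Satisfied.
  (b) The claim is an employment claim, not a property claim, so one alternative holds. Satisfied.
  (c) The amount in controversy is USD 64,500, which meets the 55,500 dollars floor. Condition met.
  (d) Sable Brightmoor resides in Sylria. Met.
  → All conditions met; jurisdiction exists.
Courts with jurisdiction: the Sylria District Court, the Civil Court of Norfield, the Zefmere District Court, the Superior Court of Varstead — 4 in total.

4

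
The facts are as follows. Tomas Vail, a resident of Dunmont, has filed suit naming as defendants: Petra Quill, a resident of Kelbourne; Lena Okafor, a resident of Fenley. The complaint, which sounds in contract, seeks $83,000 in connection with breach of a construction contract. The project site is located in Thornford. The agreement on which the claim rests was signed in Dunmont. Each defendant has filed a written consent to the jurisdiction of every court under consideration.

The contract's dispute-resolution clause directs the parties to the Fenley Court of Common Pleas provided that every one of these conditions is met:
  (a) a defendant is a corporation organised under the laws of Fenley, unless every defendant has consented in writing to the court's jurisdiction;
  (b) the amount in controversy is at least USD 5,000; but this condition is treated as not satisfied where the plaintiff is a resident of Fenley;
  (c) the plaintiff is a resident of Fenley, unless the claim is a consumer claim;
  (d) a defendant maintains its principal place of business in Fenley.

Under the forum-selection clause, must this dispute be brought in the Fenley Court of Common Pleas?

The Fenley Court of Common Pleas:
  (a) No defendant is a corporation. The proviso rescues it, though: every defendant has filed written consent. Met.
  (b) The amount in controversy is USD 83,000, which meets the $5,000 floor. The carve-out does not apply: the plaintiff resides in Dunmont, not Fenley. Satisfied.
  (c) The plaintiff resides in Dunmont, not Fenley. And the claim is a contract claim, not a consumer claim, so the proviso does not save it. Condition not met.
  (d) No defendant is a corporation. Fails.
  → Forum clause is not triggered.

No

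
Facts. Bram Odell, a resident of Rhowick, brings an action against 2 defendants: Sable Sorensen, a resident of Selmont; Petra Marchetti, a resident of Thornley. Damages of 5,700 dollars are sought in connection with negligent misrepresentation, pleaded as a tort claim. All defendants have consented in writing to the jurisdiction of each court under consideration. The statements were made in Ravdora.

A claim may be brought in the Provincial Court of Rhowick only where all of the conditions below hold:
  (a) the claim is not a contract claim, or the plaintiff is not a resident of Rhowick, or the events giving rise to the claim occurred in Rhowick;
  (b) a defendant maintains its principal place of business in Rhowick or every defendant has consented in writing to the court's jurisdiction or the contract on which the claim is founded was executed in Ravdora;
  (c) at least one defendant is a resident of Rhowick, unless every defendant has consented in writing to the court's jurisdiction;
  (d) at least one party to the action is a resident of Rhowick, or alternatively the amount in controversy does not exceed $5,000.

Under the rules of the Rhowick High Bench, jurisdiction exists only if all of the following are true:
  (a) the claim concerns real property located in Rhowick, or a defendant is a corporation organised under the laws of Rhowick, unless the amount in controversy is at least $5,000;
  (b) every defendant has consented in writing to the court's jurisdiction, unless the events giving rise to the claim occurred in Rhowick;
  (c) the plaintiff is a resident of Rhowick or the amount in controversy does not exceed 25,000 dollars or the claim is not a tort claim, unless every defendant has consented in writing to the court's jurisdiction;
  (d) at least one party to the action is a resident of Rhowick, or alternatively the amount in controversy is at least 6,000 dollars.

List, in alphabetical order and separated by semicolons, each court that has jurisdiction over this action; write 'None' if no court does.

The Provincial Court of Rhowick:
  (a) The claim is a tort claim, not a contract claim, so one alternative holds. Satisfied.
  (b) Every defendant has filed written consent, so one alternative holds. Condition met.
  (c) No defendant resides in Rhowick (they reside in Selmont, Thornley). The proviso rescues it, though: every defendant has filed written consent. Condition met.
  (d) Bram Odell resides in Rhowick, so one alternative holds. Condition met.
  → Every requirement is satisfied — jurisdiction.
The Rhowick High Bench:
  (a) The claim does not concern real property; no defendant is a corporation — none of the alternatives is met. However, the amount in controversy is USD 5,700, which meets the $5,000 floor, so the 'unless' proviso supplies this condition. Condition met.
  (b) Every defendant has filed written consent. Met.
  (c) The plaintiff resides in Rhowick, so one alternative holds. Condition met.
  (d) Bram Odell resides in Rhowick, which satisfies one of the alternatives. Condition met.
  → All conditions met; jurisdiction exists.

the Provincial Court of Rhowick; the Rhowick High Bench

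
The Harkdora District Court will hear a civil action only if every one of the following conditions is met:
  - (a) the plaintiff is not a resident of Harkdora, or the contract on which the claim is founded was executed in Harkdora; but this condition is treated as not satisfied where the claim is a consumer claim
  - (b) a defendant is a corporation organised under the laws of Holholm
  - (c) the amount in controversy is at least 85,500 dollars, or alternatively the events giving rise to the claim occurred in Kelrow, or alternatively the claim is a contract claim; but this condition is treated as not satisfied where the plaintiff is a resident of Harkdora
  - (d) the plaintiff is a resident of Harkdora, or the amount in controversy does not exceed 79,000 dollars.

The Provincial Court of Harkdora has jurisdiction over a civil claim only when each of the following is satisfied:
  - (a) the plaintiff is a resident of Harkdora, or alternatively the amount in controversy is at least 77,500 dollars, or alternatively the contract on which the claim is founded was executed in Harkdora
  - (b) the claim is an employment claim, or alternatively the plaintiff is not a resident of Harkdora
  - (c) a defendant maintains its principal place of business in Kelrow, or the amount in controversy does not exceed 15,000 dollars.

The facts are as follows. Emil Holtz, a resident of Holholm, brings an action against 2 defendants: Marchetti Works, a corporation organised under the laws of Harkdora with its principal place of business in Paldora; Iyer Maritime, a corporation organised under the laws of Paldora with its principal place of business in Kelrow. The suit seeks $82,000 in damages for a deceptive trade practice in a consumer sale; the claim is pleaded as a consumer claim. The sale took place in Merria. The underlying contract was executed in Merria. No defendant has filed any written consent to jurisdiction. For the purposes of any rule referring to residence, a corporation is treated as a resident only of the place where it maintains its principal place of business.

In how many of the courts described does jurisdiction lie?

1

The Harkdora District Court:
  (a) The plaintiff resides in Holholm, which is not Harkdora, so this disjunct is met. But the carve-out bites: the claim is a consumer claim. Condition not met.
  (b) The corporate defendant(s) are organised in Harkdora, Paldora, not Holholm. Condition not met.
  (c) The amount in controversy is 82,000 dollars, below the USD 85,500 floor; the operative events occurred in Merria, not Kelrow; the claim is a consumer claim, not a contract claim — none of the alternatives is met. Not met.
  (d) The plaintiff resides in Holholm, not Harkdora; the amount in controversy is USD 82,000, above the USD 79,000 ceiling — every alternative fails. Not met.
  → No jurisdiction.
The Provincial Court of Harkdora:
  (a) The amount in controversy is $82,000, which meets the 77,500 dollars floor, so one alternative holds. Satisfied.
  (b) The plaintiff resides in Holholm, which is not Harkdora — that alternative is enough. Met.
  (c) Iyer Maritime has its principal place of business in Kelrow, which satisfies one of the alternatives. Satisfied.
  → Jurisdiction lies.
Courts with jurisdiction: the Provincial Court of Harkdora — 1 in total.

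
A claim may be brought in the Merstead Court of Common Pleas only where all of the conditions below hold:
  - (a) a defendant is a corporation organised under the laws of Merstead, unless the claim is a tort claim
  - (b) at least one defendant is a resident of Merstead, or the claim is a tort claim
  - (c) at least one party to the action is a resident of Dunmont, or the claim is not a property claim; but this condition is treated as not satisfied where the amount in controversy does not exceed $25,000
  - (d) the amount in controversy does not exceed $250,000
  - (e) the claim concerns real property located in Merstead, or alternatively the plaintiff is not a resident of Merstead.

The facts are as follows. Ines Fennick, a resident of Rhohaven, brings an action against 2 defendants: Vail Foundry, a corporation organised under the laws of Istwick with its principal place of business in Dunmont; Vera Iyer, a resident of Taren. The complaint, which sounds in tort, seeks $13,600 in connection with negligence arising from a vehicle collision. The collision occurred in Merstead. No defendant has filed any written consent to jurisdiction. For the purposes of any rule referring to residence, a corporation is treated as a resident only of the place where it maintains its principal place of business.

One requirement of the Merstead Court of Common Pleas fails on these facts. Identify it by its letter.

(c)

The Merstead Court of Common Pleas:
  (a) The corporate defendant(s) are organised in Istwick, not Merstead. The proviso rescues it, though: the claim is a tort claim. Met.
  (b) The claim is a tort claim, so this disjunct is met. Satisfied.
  (c) Vail Foundry resides in Dunmont — that alternative is enough. But the amount in controversy is $13,600, within the 25,000 dollars ceiling, triggering the carve-out and defeating this condition. Condition not met.
  (d) The amount in controversy is USD 13,600, within the USD 250,000 ceiling. Satisfied.
  (e) The plaintiff resides in Rhohaven, which is not Merstead, which satisfies one of the alternatives. Met.
Only condition (c) fails.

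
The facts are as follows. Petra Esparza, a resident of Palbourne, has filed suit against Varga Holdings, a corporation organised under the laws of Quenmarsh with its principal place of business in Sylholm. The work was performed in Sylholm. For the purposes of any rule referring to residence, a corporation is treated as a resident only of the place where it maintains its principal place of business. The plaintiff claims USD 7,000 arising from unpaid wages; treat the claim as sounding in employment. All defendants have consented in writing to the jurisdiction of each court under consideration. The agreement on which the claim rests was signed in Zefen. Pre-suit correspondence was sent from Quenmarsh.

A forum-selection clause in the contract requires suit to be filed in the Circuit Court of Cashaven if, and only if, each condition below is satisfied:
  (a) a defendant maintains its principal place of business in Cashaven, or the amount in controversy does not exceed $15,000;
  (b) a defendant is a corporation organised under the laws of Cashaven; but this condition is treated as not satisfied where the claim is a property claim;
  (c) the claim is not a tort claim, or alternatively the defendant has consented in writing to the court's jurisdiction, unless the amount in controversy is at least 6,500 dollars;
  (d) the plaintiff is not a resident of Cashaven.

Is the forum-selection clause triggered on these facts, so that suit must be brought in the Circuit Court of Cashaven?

The Circuit Court of Cashaven:
  (a) The amount in controversy is $7,000, within the 15,000 dollars ceiling — that alternative is enough. Satisfied.
  (b) The corporate defendant(s) are organised in Quenmarsh, not Cashaven. Not met.
  (c) The claim is an employment claim, not a tort claim, so this disjunct is met. Condition met.
  (d) The plaintiff resides in Palbourne, which is not Cashaven. Condition met.
  → The clause does not apply.

No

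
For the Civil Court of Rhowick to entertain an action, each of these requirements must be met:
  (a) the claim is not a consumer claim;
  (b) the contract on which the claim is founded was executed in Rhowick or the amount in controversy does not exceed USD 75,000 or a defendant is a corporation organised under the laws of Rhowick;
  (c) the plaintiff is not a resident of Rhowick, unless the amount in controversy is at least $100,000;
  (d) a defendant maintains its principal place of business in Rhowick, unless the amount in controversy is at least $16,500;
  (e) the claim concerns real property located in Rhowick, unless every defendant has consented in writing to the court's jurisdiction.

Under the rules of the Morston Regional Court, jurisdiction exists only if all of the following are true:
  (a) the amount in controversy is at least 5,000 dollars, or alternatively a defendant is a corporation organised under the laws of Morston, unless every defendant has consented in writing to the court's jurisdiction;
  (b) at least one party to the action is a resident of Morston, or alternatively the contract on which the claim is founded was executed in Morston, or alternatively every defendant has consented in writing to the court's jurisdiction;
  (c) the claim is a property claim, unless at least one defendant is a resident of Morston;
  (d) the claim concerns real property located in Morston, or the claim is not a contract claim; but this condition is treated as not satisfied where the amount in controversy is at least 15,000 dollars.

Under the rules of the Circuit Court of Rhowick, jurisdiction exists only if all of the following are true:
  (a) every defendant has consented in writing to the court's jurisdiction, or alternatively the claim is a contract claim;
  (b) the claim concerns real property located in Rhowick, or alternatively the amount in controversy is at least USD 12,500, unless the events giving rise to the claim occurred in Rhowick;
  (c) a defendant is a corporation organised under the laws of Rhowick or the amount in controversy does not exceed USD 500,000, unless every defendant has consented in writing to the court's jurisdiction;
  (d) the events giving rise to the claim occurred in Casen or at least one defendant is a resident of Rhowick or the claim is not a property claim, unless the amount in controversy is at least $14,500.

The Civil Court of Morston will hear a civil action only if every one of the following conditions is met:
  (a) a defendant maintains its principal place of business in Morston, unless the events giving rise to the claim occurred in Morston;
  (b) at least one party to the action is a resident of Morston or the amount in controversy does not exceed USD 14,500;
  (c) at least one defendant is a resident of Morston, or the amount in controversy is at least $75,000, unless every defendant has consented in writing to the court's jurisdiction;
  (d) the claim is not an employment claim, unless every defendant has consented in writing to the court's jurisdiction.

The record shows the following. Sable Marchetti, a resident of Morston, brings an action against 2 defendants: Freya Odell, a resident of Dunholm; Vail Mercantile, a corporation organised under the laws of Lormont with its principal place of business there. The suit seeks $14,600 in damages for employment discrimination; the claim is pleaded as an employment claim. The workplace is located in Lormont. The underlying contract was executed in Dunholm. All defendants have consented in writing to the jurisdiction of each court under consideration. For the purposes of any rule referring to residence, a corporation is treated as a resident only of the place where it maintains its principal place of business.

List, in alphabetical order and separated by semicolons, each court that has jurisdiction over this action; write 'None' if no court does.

the Circuit Court of Rhowick

The Civil Court of Rhowick:
  (a) The claim is an employment claim, not a consumer claim. Satisfied.
  (b) The amount in controversy is $14,600, within the $75,000 ceiling, so this disjunct is met. Satisfied.
  (c) The plaintiff resides in Morston, which is not Rhowick. Satisfied.
  (d) The corporate defendant(s) have their principal place of business in Lormont, not Rhowick. The proviso offers no rescue either, since the amount in controversy is USD 14,600, below the USD 16,500 floor. Not satisfied.
  (e) The claim does not concern real property. But every defendant has filed written consent, and the 'unless' clause therefore excuses the requirement. Condition met.
  → The court lacks jurisdiction.
The Morston Regional Court:
  (a) The amount in controversy is 14,600 dollars, which meets the $5,000 floor, which satisfies one of the alternatives. Met.
  (b) Sable Marchetti resides in Morston, which satisfies one of the alternatives. Condition met.
  (c) The claim is an employment claim, not a property claim. Nor does the 'unless' clause help: no defendant resides in Morston (they reside in Dunholm, Lormont). Condition not met.
  (d) The claim is an employment claim, not a contract claim, so one alternative holds. The exception is not triggered, since the amount in controversy is $14,600, below the USD 15,000 floor. Condition met.
  → The court lacks jurisdiction.
The Circuit Court of Rhowick:
  (a) Every defendant has filed written consent, which satisfies one of the alternatives. Condition met.
  (b) The amount in controversy is $14,600, which meets the 12,500 dollars floor, which satisfies one of the alternatives. Met.
  (c) The amount in controversy is USD 14,600, within the 500,000 dollars ceiling — that alternative is enough. Satisfied.
  (d) The claim is an employment claim, not a property claim, so this disjunct is met. Met.
  → The court has jurisdiction.
The Civil Court of Morston:
  (a) The corporate defendant(s) have their principal place of business in Lormont, not Morston. The proviso offers no rescue either, since the operative events occurred in Lormont, not Morston. Condition not met.
  (b) Sable Marchetti resides in Morston, so this disjunct is met. Met.
  (c) No defendant resides in Morston (they reside in Dunholm, Lormont); the amount in controversy is USD 14,600, below the USD 75,000 floor — no alternative holds. However, every defendant has filed written consent, so the 'unless' proviso supplies this condition. Met.
  (d) The claim is an employment claim. The proviso rescues it, though: every defendant has filed written consent. Satisfied.
  → The court lacks jurisdiction.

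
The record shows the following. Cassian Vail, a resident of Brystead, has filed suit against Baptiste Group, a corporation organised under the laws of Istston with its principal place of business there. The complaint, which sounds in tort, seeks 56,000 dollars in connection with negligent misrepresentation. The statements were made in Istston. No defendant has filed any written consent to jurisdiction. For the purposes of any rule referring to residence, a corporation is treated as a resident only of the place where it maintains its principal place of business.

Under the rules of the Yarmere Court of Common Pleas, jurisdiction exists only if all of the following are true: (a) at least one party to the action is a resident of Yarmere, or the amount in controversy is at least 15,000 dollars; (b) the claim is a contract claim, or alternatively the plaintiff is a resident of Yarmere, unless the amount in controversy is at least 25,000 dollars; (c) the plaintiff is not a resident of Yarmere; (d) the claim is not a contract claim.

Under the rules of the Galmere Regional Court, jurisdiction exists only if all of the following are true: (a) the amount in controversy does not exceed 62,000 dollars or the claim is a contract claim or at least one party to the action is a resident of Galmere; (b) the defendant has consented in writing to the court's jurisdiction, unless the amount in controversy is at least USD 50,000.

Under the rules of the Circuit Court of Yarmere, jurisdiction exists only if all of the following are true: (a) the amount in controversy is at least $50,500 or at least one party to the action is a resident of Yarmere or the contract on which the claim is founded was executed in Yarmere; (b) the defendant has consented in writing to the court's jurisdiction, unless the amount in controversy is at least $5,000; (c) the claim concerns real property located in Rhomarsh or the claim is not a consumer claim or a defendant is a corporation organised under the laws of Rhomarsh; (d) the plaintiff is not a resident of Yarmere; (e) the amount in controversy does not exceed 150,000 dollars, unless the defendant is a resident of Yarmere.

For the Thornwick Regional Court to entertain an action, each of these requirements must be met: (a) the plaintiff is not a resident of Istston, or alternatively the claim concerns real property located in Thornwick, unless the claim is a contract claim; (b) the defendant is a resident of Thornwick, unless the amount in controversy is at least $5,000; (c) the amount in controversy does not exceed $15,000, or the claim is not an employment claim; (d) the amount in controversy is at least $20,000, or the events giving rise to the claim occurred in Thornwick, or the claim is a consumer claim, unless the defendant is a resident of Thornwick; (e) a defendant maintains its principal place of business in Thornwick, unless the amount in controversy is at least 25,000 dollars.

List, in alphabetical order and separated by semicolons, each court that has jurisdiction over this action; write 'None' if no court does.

the Circuit Court of Yarmere; the Galmere Regional Court; the Thornwick Regional Court; the Yarmere Court of Common Pleas

The Yarmere Court of Common Pleas:
  (a) The amount in controversy is USD 56,000, which meets the USD 15,000 floor — that alternative is enough. Condition met.
  (b) The claim is a tort claim, not a contract claim; the plaintiff resides in Brystead, not Yarmere — none of the alternatives is met. However, the amount in controversy is $56,000, which meets the USD 25,000 floor, so the 'unless' proviso supplies this condition. Met.
  (c) The plaintiff resides in Brystead, which is not Yarmere. Condition met.
  (d) The claim is a tort claim, not a contract claim. Condition met.
  → All conditions met; jurisdiction exists.
The Galmere Regional Court:
  (a) The amount in controversy is USD 56,000, within the 62,000 dollars ceiling, so one alternative holds. Condition met.
  (b) No such written consent has been filed. The proviso rescues it, though: the amount in controversy is USD 56,000, which meets the 50,000 dollars floor. Satisfied.
  → Jurisdiction lies.
The Circuit Court of Yarmere:
  (a) The amount in controversy is 56,000 dollars, which meets the $50,500 floor, so one alternative holds. Satisfied.
  (b) No such written consent has been filed. However, the amount in controversy is 56,000 dollars, which meets the $5,000 floor, so the 'unless' proviso supplies this condition. Met.
  (c) The claim is a tort claim, not a consumer claim, which satisfies one of the alternatives. Met.
  (d) The plaintiff resides in Brystead, which is not Yarmere. Condition met.
  (e) The amount in controversy is USD 56,000, within the 150,000 dollars ceiling. Met.
  → Jurisdiction lies.
The Thornwick Regional Court:
  (a) The plaintiff resides in Brystead, which is not Istston, so one alternative holds. Met.
  (b) The defendant resides in Istston, not Thornwick. But the amount in controversy is $56,000, which meets the 5,000 dollars floor, and the 'unless' clause therefore excuses the requirement. Satisfied.
  (c) The claim is a tort claim, not an employment claim — that alternative is enough. Satisfied.
  (d) The amount in controversy is $56,000, which meets the $20,000 floor — that alternative is enough. Satisfied.
  (e) The corporate defendant(s) have their principal place of business in Istston, not Thornwick. However, the amount in controversy is 56,000 dollars, which meets the USD 25,000 floor, so the 'unless' proviso supplies this condition. Satisfied.
  → Jurisdiction lies.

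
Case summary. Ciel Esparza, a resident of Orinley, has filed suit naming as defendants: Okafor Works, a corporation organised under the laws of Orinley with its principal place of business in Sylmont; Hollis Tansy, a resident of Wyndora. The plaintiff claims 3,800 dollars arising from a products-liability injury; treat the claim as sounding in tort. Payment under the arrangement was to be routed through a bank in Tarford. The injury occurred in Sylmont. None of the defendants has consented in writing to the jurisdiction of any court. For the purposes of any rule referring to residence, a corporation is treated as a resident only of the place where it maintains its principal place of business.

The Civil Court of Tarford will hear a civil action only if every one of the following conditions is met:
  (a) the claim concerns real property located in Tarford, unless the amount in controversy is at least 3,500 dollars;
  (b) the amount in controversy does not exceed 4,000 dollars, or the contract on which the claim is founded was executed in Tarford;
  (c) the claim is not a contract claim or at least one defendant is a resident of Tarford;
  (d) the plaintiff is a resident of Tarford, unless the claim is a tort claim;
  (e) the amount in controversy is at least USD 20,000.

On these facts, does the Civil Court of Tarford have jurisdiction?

The Civil Court of Tarford:
  (a) The claim does not concern real property. However, the amount in controversy is 3,800 dollars, which meets the $3,500 floor, so the 'unless' proviso supplies this condition. Satisfied.
  (b) The amount in controversy is USD 3,800, within the USD 4,000 ceiling — that alternative is enough. Met.
  (c) The claim is a tort claim, not a contract claim — that alternative is enough. Condition met.
  (d) The plaintiff resides in Orinley, not Tarford. The proviso rescues it, though: the claim is a tort claim. Condition met.
  (e) The amount in controversy is $3,800, below the 20,000 dollars floor. Fails.
  → The court lacks jurisdiction.

No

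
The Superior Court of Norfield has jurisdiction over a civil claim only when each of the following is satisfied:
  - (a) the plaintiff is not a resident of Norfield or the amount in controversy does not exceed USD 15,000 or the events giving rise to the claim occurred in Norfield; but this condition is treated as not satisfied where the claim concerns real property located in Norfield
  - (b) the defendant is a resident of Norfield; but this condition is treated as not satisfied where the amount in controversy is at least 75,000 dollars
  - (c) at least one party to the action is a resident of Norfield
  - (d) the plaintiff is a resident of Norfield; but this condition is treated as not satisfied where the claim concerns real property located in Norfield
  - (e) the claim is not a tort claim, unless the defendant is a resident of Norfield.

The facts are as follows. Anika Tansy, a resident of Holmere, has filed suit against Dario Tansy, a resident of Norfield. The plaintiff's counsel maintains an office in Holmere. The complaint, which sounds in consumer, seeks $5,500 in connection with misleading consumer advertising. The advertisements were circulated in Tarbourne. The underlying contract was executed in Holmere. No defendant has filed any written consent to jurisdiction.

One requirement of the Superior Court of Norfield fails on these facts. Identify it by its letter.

(d)

The Superior Court of Norfield:
  (a) The plaintiff resides in Holmere, which is not Norfield, which satisfies one of the alternatives. And the carve-out is inapplicable — the claim does not concern real property. Met.
  (b) The defendant resides in Norfield. The exception is not triggered, since the amount in controversy is 5,500 dollars, below the $75,000 floor. Condition met.
  (c) Dario Tansy resides in Norfield. Satisfied.
  (d) The plaintiff resides in Holmere, not Norfield. Not met.
  (e) The claim is a consumer claim, not a tort claim. Satisfied.
Only condition (d) fails.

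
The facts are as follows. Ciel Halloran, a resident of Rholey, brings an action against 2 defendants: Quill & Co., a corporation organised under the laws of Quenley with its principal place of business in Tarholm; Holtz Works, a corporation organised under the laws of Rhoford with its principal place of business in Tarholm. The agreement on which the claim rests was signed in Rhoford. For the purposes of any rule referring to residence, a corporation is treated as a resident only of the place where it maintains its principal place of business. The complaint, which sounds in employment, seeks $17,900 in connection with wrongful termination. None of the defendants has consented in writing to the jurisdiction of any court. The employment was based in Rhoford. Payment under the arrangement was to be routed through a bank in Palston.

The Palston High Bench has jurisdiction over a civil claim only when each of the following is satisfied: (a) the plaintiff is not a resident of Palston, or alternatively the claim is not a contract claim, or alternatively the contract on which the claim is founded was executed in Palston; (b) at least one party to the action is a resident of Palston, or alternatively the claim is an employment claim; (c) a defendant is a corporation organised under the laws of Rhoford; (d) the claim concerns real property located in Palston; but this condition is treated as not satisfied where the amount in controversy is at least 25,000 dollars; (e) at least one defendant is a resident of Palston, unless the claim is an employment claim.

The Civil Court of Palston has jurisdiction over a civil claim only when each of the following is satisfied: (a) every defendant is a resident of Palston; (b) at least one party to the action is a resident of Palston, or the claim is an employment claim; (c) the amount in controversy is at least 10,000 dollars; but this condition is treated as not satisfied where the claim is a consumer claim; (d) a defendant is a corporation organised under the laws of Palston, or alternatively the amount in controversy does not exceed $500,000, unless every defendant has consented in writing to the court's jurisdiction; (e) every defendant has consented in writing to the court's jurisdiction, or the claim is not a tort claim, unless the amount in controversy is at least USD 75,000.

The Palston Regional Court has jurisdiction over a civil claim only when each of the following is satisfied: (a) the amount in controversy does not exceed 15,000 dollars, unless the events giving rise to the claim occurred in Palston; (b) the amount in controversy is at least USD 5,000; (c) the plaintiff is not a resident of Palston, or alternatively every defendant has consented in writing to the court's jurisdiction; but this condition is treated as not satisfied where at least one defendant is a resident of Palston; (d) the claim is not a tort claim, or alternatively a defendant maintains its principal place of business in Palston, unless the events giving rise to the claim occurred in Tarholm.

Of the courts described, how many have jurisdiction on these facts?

The Palston High Bench:
  (a) The plaintiff resides in Rholey, which is not Palston, so this disjunct is met. Met.
  (b) The claim is an employment claim — that alternative is enough. Satisfied.
  (c) Holtz Works is organised under the laws of Rhoford. Condition met.
  (d) The claim does not concern real property. Fails.
  (e) No defendant resides in Palston (they reside in Tarholm, Tarholm). The proviso rescues it, though: the claim is an employment claim. Met.
  → Not every requirement is met — no jurisdiction.
The Civil Court of Palston:
  (a) The defendants reside as follows — Quill & Co. in Tarholm, Holtz Works in Tarholm — not all in Palston. Condition not met.
  (b) The claim is an employment claim, so one alternative holds. Satisfied.
  (c) The amount in controversy is $17,900, which meets the 10,000 dollars floor. The exception is not triggered, since the claim is an employment claim, not a consumer claim. Condition met.
  (d) The amount in controversy is USD 17,900, within the 500,000 dollars ceiling, so one alternative holds. Condition met.
  (e) The claim is an employment claim, not a tort claim, which satisfies one of the alternatives. Condition met.
  → The court lacks jurisdiction.
The Palston Regional Court:
  (a) The amount in controversy is USD 17,900, above the $15,000 ceiling. The proviso offers no rescue either, since the operative events occurred in Rhoford, not Palston. Condition not met.
  (b) The amount in controversy is $17,900, which meets the USD 5,000 floor. Condition met.
  (c) The plaintiff resides in Rholey, which is not Palston, which satisfies one of the alternatives. The exception is not triggered, since no defendant resides in Palston (they reside in Tarholm, Tarholm). Satisfied.
  (d) The claim is an employment claim, not a tort claim, so one alternative holds. Condition met.
  → The court lacks jurisdiction.
No court satisfies all of its conditions.

0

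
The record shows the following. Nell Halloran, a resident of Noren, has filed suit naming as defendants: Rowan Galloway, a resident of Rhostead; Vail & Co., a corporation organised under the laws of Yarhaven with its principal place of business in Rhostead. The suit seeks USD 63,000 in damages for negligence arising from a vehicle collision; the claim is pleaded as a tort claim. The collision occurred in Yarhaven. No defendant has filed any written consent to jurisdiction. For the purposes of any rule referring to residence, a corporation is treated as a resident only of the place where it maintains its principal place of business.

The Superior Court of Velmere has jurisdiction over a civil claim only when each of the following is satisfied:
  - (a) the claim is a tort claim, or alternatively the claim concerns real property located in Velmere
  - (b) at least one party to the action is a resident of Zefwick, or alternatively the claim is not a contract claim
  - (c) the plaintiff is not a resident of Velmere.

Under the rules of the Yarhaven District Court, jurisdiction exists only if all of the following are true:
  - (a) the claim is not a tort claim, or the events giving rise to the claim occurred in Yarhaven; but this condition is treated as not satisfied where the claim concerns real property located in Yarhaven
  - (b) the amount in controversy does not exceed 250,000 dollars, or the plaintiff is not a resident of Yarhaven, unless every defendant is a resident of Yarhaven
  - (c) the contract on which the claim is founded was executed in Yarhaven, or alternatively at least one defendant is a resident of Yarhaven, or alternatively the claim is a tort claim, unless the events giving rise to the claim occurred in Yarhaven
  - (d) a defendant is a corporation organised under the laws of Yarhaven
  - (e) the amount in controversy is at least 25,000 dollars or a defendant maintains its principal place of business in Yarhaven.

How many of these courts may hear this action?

The Superior Court of Velmere:
  (a) The claim is a tort claim, which satisfies one of the alternatives. Condition met.
  (b) The claim is a tort claim, not a contract claim, so this disjunct is met. Met.
  (c) The plaintiff resides in Noren, which is not Velmere. Met.
  → Jurisdiction lies.
The Yarhaven District Court:
  (a) The operative events occurred in Yarhaven, so one alternative holds. And the carve-out is inapplicable — the claim does not concern real property. Satisfied.
  (b) The amount in controversy is $63,000, within the 250,000 dollars ceiling, so this disjunct is met. Satisfied.
  (c) The claim is a tort claim, so one alternative holds. Condition met.
  (d) Vail & Co. is organised under the laws of Yarhaven. Met.
  (e) The amount in controversy is USD 63,000, which meets the $25,000 floor, so one alternative holds. Satisfied.
  → The court has jurisdiction.
Courts with jurisdiction: the Superior Court of Velmere, the Yarhaven District Court — 2 in total.

2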